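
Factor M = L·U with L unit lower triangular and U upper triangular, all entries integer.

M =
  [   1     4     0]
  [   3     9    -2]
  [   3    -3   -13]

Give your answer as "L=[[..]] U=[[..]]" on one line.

L=[[1,0,0],[3,1,0],[3,5,1]] U=[[1,4,0],[0,-3,-2],[0,0,-3]]

  r1 -= 3·r0 → [0,-3,-2]
  r2 -= 3·r0 → [0,-15,-13]
  r2 -= 5·r1 → [0,0,-3]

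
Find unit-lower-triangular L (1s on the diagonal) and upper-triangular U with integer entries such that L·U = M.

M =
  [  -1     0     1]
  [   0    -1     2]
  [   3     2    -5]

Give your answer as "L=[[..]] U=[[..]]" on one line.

L=[[1,0,0],[0,1,0],[-3,-2,1]] U=[[-1,0,1],[0,-1,2],[0,0,2]]

  r1 -= 0·r0 → [0,-1,2]
  r2 -= -3·r0 → [0,2,-2]
  r2 -= -2·r1 → [0,0,2]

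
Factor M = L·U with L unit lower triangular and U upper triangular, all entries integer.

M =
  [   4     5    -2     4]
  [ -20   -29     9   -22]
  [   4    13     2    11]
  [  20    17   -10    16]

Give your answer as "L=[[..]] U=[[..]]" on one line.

  row1 -= -5·row0 → [0,-4,-1,-2]
  row2 -= 1·row0 → [0,8,4,7]
  row3 -= 5·row0 → [0,-8,0,-4]
  row2 -= -2·row1 → [0,0,2,3]
  row3 -= 2·row1 → [0,0,2,0]
  row3 -= 1·row2 → [0,0,0,-3]

L=[[1,0,0,0],[-5,1,0,0],[1,-2,1,0],[5,2,1,1]] U=[[4,5,-2,4],[0,-4,-1,-2],[0,0,2,3],[0,0,0,-3]]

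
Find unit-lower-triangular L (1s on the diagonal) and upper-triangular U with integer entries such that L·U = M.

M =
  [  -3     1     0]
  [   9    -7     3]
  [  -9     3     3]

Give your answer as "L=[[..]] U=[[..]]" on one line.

L=[[1,0,0],[-3,1,0],[3,0,1]] U=[[-3,1,0],[0,-4,3],[0,0,3]]

  row1 -= -3·row0 → [0,-4,3]
  row2 -= 3·row0 → [0,0,3]
  row2 -= 0·row1 → [0,0,3]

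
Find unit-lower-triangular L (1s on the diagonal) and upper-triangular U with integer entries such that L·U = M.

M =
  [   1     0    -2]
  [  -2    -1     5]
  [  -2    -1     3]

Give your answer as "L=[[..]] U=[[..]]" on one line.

  R1 -= -2·R0 → [0,-1,1]
  R2 -= -2·R0 → [0,-1,-1]
  R2 -= 1·R1 → [0,0,-2]

L=[[1,0,0],[-2,1,0],[-2,1,1]] U=[[1,0,-2],[0,-1,1],[0,0,-2]]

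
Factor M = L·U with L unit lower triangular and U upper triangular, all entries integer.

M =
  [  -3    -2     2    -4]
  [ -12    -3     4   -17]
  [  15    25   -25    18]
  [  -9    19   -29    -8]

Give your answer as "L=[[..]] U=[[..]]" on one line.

  r1 -= 4·r0 → [0,5,-4,-1]
  r2 -= -5·r0 → [0,15,-15,-2]
  r3 -= 3·r0 → [0,25,-35,4]
  r2 -= 3·r1 → [0,0,-3,1]
  r3 -= 5·r1 → [0,0,-15,9]
  r3 -= 5·r2 → [0,0,0,4]

L=[[1,0,0,0],[4,1,0,0],[-5,3,1,0],[3,5,5,1]] U=[[-3,-2,2,-4],[0,5,-4,-1],[0,0,-3,1],[0,0,0,4]]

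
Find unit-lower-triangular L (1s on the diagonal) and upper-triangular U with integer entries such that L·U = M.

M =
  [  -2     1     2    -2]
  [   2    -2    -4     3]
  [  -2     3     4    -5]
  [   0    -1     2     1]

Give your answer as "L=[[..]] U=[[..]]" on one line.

  R1 -= -1·R0 → [0,-1,-2,1]
  R2 -= 1·R0 → [0,2,2,-3]
  R3 -= 0·R0 → [0,-1,2,1]
  R2 -= -2·R1 → [0,0,-2,-1]
  R3 -= 1·R1 → [0,0,4,0]
  R3 -= -2·R2 → [0,0,0,-2]

L=[[1,0,0,0],[-1,1,0,0],[1,-2,1,0],[0,1,-2,1]] U=[[-2,1,2,-2],[0,-1,-2,1],[0,0,-2,-1],[0,0,0,-2]]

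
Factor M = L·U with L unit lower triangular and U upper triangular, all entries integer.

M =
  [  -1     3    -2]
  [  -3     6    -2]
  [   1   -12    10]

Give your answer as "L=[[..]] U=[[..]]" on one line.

L=[[1,0,0],[3,1,0],[-1,3,1]] U=[[-1,3,-2],[0,-3,4],[0,0,-4]]

  R1 -= 3·R0 → [0,-3,4]
  R2 -= -1·R0 → [0,-9,8]
  R2 -= 3·R1 → [0,0,-4]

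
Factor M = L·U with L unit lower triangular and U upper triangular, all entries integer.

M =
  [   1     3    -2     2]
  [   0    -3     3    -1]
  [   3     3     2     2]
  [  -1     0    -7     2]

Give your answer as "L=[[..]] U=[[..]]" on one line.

  R1 -= 0·R0 → [0,-3,3,-1]
  R2 -= 3·R0 → [0,-6,8,-4]
  R3 -= -1·R0 → [0,3,-9,4]
  R2 -= 2·R1 → [0,0,2,-2]
  R3 -= -1·R1 → [0,0,-6,3]
  R3 -= -3·R2 → [0,0,0,-3]

L=[[1,0,0,0],[0,1,0,0],[3,2,1,0],[-1,-1,-3,1]] U=[[1,3,-2,2],[0,-3,3,-1],[0,0,2,-2],[0,0,0,-3]]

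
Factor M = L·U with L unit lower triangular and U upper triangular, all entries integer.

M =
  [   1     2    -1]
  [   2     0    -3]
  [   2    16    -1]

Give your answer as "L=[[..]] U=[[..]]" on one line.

  row1 -= 2·row0 → [0,-4,-1]
  row2 -= 2·row0 → [0,12,1]
  row2 -= -3·row1 → [0,0,-2]

L=[[1,0,0],[2,1,0],[2,-3,1]] U=[[1,2,-1],[0,-4,-1],[0,0,-2]]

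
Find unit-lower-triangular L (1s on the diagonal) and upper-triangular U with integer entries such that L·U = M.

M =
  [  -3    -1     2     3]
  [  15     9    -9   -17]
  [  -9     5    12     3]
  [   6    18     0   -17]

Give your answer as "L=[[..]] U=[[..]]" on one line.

L=[[1,0,0,0],[-5,1,0,0],[3,2,1,0],[-2,4,0,1]] U=[[-3,-1,2,3],[0,4,1,-2],[0,0,4,-2],[0,0,0,-3]]

  row1 -= -5·row0 → [0,4,1,-2]
  row2 -= 3·row0 → [0,8,6,-6]
  row3 -= -2·row0 → [0,16,4,-11]
  row2 -= 2·row1 → [0,0,4,-2]
  row3 -= 4·row1 → [0,0,0,-3]
  row3 -= 0·row2 → [0,0,0,-3]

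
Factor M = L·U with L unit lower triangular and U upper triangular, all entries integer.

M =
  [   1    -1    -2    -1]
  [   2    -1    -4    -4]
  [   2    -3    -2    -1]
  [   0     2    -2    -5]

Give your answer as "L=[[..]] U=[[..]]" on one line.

  r1 -= 2·r0 → [0,1,0,-2]
  r2 -= 2·r0 → [0,-1,2,1]
  r3 -= 0·r0 → [0,2,-2,-5]
  r2 -= -1·r1 → [0,0,2,-1]
  r3 -= 2·r1 → [0,0,-2,-1]
  r3 -= -1·r2 → [0,0,0,-2]

L=[[1,0,0,0],[2,1,0,0],[2,-1,1,0],[0,2,-1,1]] U=[[1,-1,-2,-1],[0,1,0,-2],[0,0,2,-1],[0,0,0,-2]]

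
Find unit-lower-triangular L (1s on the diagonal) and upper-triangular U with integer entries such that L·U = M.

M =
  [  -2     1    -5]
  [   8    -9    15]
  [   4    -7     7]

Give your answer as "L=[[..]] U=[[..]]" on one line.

  row1 -= -4·row0 → [0,-5,-5]
  row2 -= -2·row0 → [0,-5,-3]
  row2 -= 1·row1 → [0,0,2]

L=[[1,0,0],[-4,1,0],[-2,1,1]] U=[[-2,1,-5],[0,-5,-5],[0,0,2]]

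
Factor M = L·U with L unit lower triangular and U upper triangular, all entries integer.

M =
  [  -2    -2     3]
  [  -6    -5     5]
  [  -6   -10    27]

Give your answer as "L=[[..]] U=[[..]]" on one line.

L=[[1,0,0],[3,1,0],[3,-4,1]] U=[[-2,-2,3],[0,1,-4],[0,0,2]]

  row1 -= 3·row0 → [0,1,-4]
  row2 -= 3·row0 → [0,-4,18]
  row2 -= -4·row1 → [0,0,2]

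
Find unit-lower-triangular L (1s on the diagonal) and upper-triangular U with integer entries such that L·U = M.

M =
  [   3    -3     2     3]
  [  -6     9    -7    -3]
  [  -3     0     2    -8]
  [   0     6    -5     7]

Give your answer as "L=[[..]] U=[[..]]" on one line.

  row1 -= -2·row0 → [0,3,-3,3]
  row2 -= -1·row0 → [0,-3,4,-5]
  row3 -= 0·row0 → [0,6,-5,7]
  row2 -= -1·row1 → [0,0,1,-2]
  row3 -= 2·row1 → [0,0,1,1]
  row3 -= 1·row2 → [0,0,0,3]

L=[[1,0,0,0],[-2,1,0,0],[-1,-1,1,0],[0,2,1,1]] U=[[3,-3,2,3],[0,3,-3,3],[0,0,1,-2],[0,0,0,3]]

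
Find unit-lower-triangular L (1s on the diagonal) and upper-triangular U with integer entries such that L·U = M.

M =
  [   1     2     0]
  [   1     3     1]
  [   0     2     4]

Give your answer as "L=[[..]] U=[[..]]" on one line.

  r1 -= 1·r0 → [0,1,1]
  r2 -= 0·r0 → [0,2,4]
  r2 -= 2·r1 → [0,0,2]

L=[[1,0,0],[1,1,0],[0,2,1]] U=[[1,2,0],[0,1,1],[0,0,2]]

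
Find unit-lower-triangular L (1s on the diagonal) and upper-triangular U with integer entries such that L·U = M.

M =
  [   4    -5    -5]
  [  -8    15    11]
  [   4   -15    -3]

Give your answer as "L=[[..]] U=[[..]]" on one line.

  R1 -= -2·R0 → [0,5,1]
  R2 -= 1·R0 → [0,-10,2]
  R2 -= -2·R1 → [0,0,4]

L=[[1,0,0],[-2,1,0],[1,-2,1]] U=[[4,-5,-5],[0,5,1],[0,0,4]]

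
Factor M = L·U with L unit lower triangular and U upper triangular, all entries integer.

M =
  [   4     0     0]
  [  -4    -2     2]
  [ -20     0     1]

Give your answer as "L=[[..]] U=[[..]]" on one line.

  R1 -= -1·R0 → [0,-2,2]
  R2 -= -5·R0 → [0,0,1]
  R2 -= 0·R1 → [0,0,1]

L=[[1,0,0],[-1,1,0],[-5,0,1]] U=[[4,0,0],[0,-2,2],[0,0,1]]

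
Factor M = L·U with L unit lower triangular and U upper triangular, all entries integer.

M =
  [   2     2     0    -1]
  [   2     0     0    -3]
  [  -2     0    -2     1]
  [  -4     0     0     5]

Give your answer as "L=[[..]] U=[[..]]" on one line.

  R1 -= 1·R0 → [0,-2,0,-2]
  R2 -= -1·R0 → [0,2,-2,0]
  R3 -= -2·R0 → [0,4,0,3]
  R2 -= -1·R1 → [0,0,-2,-2]
  R3 -= -2·R1 → [0,0,0,-1]
  R3 -= 0·R2 → [0,0,0,-1]

L=[[1,0,0,0],[1,1,0,0],[-1,-1,1,0],[-2,-2,0,1]] U=[[2,2,0,-1],[0,-2,0,-2],[0,0,-2,-2],[0,0,0,-1]]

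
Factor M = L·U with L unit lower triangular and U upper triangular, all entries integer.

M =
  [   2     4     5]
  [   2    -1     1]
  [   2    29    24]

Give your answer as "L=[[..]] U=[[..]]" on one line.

  r1 -= 1·r0 → [0,-5,-4]
  r2 -= 1·r0 → [0,25,19]
  r2 -= -5·r1 → [0,0,-1]

L=[[1,0,0],[1,1,0],[1,-5,1]] U=[[2,4,5],[0,-5,-4],[0,0,-1]]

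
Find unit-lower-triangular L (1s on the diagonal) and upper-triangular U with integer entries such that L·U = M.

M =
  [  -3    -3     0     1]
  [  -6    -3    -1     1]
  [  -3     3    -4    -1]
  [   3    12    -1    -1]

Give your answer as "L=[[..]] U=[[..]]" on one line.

L=[[1,0,0,0],[2,1,0,0],[1,2,1,0],[-1,3,-1,1]] U=[[-3,-3,0,1],[0,3,-1,-1],[0,0,-2,0],[0,0,0,3]]

  R1 -= 2·R0 → [0,3,-1,-1]
  R2 -= 1·R0 → [0,6,-4,-2]
  R3 -= -1·R0 → [0,9,-1,0]
  R2 -= 2·R1 → [0,0,-2,0]
  R3 -= 3·R1 → [0,0,2,3]
  R3 -= -1·R2 → [0,0,0,3]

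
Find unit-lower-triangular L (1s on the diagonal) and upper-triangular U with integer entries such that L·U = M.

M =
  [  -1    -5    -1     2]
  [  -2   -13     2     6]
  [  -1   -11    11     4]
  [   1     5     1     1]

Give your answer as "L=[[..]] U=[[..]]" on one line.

  row1 -= 2·row0 → [0,-3,4,2]
  row2 -= 1·row0 → [0,-6,12,2]
  row3 -= -1·row0 → [0,0,0,3]
  row2 -= 2·row1 → [0,0,4,-2]
  row3 -= 0·row1 → [0,0,0,3]
  row3 -= 0·row2 → [0,0,0,3]

L=[[1,0,0,0],[2,1,0,0],[1,2,1,0],[-1,0,0,1]] U=[[-1,-5,-1,2],[0,-3,4,2],[0,0,4,-2],[0,0,0,3]]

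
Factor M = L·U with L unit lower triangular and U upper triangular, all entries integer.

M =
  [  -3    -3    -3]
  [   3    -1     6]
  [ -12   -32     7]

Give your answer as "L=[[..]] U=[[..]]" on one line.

  row1 -= -1·row0 → [0,-4,3]
  row2 -= 4·row0 → [0,-20,19]
  row2 -= 5·row1 → [0,0,4]

L=[[1,0,0],[-1,1,0],[4,5,1]] U=[[-3,-3,-3],[0,-4,3],[0,0,4]]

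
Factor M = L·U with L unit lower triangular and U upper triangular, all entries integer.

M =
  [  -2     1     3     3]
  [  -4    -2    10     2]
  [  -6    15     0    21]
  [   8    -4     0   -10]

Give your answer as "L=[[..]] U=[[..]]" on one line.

L=[[1,0,0,0],[2,1,0,0],[3,-3,1,0],[-4,0,4,1]] U=[[-2,1,3,3],[0,-4,4,-4],[0,0,3,0],[0,0,0,2]]

  r1 -= 2·r0 → [0,-4,4,-4]
  r2 -= 3·r0 → [0,12,-9,12]
  r3 -= -4·r0 → [0,0,12,2]
  r2 -= -3·r1 → [0,0,3,0]
  r3 -= 0·r1 → [0,0,12,2]
  r3 -= 4·r2 → [0,0,0,2]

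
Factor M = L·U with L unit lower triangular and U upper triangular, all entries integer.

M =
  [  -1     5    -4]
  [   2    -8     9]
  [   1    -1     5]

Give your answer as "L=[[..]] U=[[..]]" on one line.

  R1 -= -2·R0 → [0,2,1]
  R2 -= -1·R0 → [0,4,1]
  R2 -= 2·R1 → [0,0,-1]

L=[[1,0,0],[-2,1,0],[-1,2,1]] U=[[-1,5,-4],[0,2,1],[0,0,-1]]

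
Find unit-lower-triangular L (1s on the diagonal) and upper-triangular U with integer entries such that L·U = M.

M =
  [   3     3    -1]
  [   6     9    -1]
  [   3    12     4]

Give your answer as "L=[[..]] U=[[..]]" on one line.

  row1 -= 2·row0 → [0,3,1]
  row2 -= 1·row0 → [0,9,5]
  row2 -= 3·row1 → [0,0,2]

L=[[1,0,0],[2,1,0],[1,3,1]] U=[[3,3,-1],[0,3,1],[0,0,2]]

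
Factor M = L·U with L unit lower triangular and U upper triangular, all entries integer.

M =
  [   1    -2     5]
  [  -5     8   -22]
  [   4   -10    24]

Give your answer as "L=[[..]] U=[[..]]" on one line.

L=[[1,0,0],[-5,1,0],[4,1,1]] U=[[1,-2,5],[0,-2,3],[0,0,1]]

  R1 -= -5·R0 → [0,-2,3]
  R2 -= 4·R0 → [0,-2,4]
  R2 -= 1·R1 → [0,0,1]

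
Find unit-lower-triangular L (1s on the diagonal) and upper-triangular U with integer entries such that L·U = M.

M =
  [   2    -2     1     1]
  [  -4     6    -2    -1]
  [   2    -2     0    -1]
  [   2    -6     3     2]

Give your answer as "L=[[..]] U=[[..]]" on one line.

L=[[1,0,0,0],[-2,1,0,0],[1,0,1,0],[1,-2,-2,1]] U=[[2,-2,1,1],[0,2,0,1],[0,0,-1,-2],[0,0,0,-1]]

  r1 -= -2·r0 → [0,2,0,1]
  r2 -= 1·r0 → [0,0,-1,-2]
  r3 -= 1·r0 → [0,-4,2,1]
  r2 -= 0·r1 → [0,0,-1,-2]
  r3 -= -2·r1 → [0,0,2,3]
  r3 -= -2·r2 → [0,0,0,-1]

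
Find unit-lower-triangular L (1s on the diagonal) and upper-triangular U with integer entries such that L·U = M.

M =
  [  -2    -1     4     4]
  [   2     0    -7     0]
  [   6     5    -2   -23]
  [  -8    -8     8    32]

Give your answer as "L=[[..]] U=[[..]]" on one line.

  row1 -= -1·row0 → [0,-1,-3,4]
  row2 -= -3·row0 → [0,2,10,-11]
  row3 -= 4·row0 → [0,-4,-8,16]
  row2 -= -2·row1 → [0,0,4,-3]
  row3 -= 4·row1 → [0,0,4,0]
  row3 -= 1·row2 → [0,0,0,3]

L=[[1,0,0,0],[-1,1,0,0],[-3,-2,1,0],[4,4,1,1]] U=[[-2,-1,4,4],[0,-1,-3,4],[0,0,4,-3],[0,0,0,3]]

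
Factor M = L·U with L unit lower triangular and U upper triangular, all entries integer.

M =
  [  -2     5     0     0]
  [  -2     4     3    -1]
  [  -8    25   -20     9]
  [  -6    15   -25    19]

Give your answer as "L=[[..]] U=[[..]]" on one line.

L=[[1,0,0,0],[1,1,0,0],[4,-5,1,0],[3,0,5,1]] U=[[-2,5,0,0],[0,-1,3,-1],[0,0,-5,4],[0,0,0,-1]]

  r1 -= 1·r0 → [0,-1,3,-1]
  r2 -= 4·r0 → [0,5,-20,9]
  r3 -= 3·r0 → [0,0,-25,19]
  r2 -= -5·r1 → [0,0,-5,4]
  r3 -= 0·r1 → [0,0,-25,19]
  r3 -= 5·r2 → [0,0,0,-1]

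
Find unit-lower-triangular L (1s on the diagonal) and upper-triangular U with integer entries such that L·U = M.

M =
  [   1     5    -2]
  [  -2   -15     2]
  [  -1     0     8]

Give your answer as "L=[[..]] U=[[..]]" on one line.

L=[[1,0,0],[-2,1,0],[-1,-1,1]] U=[[1,5,-2],[0,-5,-2],[0,0,4]]

  r1 -= -2·r0 → [0,-5,-2]
  r2 -= -1·r0 → [0,5,6]
  r2 -= -1·r1 → [0,0,4]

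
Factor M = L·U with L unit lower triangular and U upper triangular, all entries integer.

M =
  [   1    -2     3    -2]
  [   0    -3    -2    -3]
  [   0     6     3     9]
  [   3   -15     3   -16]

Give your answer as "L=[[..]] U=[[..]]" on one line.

L=[[1,0,0,0],[0,1,0,0],[0,-2,1,0],[3,3,0,1]] U=[[1,-2,3,-2],[0,-3,-2,-3],[0,0,-1,3],[0,0,0,-1]]

  row1 -= 0·row0 → [0,-3,-2,-3]
  row2 -= 0·row0 → [0,6,3,9]
  row3 -= 3·row0 → [0,-9,-6,-10]
  row2 -= -2·row1 → [0,0,-1,3]
  row3 -= 3·row1 → [0,0,0,-1]
  row3 -= 0·row2 → [0,0,0,-1]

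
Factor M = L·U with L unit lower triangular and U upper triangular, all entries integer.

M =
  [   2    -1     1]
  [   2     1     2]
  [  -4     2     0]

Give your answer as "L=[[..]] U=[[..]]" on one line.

L=[[1,0,0],[1,1,0],[-2,0,1]] U=[[2,-1,1],[0,2,1],[0,0,2]]

  R1 -= 1·R0 → [0,2,1]
  R2 -= -2·R0 → [0,0,2]
  R2 -= 0·R1 → [0,0,2]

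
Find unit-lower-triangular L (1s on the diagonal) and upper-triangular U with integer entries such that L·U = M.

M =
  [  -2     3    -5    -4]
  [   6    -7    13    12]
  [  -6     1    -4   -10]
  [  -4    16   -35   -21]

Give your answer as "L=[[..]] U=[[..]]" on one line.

  R1 -= -3·R0 → [0,2,-2,0]
  R2 -= 3·R0 → [0,-8,11,2]
  R3 -= 2·R0 → [0,10,-25,-13]
  R2 -= -4·R1 → [0,0,3,2]
  R3 -= 5·R1 → [0,0,-15,-13]
  R3 -= -5·R2 → [0,0,0,-3]

L=[[1,0,0,0],[-3,1,0,0],[3,-4,1,0],[2,5,-5,1]] U=[[-2,3,-5,-4],[0,2,-2,0],[0,0,3,2],[0,0,0,-3]]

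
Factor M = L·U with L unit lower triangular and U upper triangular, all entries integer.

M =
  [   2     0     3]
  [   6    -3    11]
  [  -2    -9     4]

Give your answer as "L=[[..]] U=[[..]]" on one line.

  R1 -= 3·R0 → [0,-3,2]
  R2 -= -1·R0 → [0,-9,7]
  R2 -= 3·R1 → [0,0,1]

L=[[1,0,0],[3,1,0],[-1,3,1]] U=[[2,0,3],[0,-3,2],[0,0,1]]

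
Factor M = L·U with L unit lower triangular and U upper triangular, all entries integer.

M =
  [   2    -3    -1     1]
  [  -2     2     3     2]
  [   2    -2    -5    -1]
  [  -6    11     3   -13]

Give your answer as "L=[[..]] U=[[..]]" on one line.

L=[[1,0,0,0],[-1,1,0,0],[1,-1,1,0],[-3,-2,-2,1]] U=[[2,-3,-1,1],[0,-1,2,3],[0,0,-2,1],[0,0,0,-2]]

  R1 -= -1·R0 → [0,-1,2,3]
  R2 -= 1·R0 → [0,1,-4,-2]
  R3 -= -3·R0 → [0,2,0,-10]
  R2 -= -1·R1 → [0,0,-2,1]
  R3 -= -2·R1 → [0,0,4,-4]
  R3 -= -2·R2 → [0,0,0,-2]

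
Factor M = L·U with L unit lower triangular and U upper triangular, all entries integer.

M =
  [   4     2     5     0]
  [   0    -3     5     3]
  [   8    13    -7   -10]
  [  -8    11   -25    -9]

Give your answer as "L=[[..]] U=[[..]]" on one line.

  r1 -= 0·r0 → [0,-3,5,3]
  r2 -= 2·r0 → [0,9,-17,-10]
  r3 -= -2·r0 → [0,15,-15,-9]
  r2 -= -3·r1 → [0,0,-2,-1]
  r3 -= -5·r1 → [0,0,10,6]
  r3 -= -5·r2 → [0,0,0,1]

L=[[1,0,0,0],[0,1,0,0],[2,-3,1,0],[-2,-5,-5,1]] U=[[4,2,5,0],[0,-3,5,3],[0,0,-2,-1],[0,0,0,1]]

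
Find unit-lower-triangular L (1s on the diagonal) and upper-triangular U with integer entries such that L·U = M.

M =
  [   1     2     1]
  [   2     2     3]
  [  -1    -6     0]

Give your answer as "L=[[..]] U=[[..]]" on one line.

  R1 -= 2·R0 → [0,-2,1]
  R2 -= -1·R0 → [0,-4,1]
  R2 -= 2·R1 → [0,0,-1]

L=[[1,0,0],[2,1,0],[-1,2,1]] U=[[1,2,1],[0,-2,1],[0,0,-1]]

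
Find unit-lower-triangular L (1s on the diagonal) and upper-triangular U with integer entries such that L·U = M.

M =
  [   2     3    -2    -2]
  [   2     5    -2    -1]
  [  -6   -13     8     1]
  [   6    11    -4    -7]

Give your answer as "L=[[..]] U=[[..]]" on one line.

L=[[1,0,0,0],[1,1,0,0],[-3,-2,1,0],[3,1,1,1]] U=[[2,3,-2,-2],[0,2,0,1],[0,0,2,-3],[0,0,0,1]]

  R1 -= 1·R0 → [0,2,0,1]
  R2 -= -3·R0 → [0,-4,2,-5]
  R3 -= 3·R0 → [0,2,2,-1]
  R2 -= -2·R1 → [0,0,2,-3]
  R3 -= 1·R1 → [0,0,2,-2]
  R3 -= 1·R2 → [0,0,0,1]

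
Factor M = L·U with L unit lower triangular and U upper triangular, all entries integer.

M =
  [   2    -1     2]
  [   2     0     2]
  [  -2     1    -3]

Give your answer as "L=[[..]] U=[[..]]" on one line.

  row1 -= 1·row0 → [0,1,0]
  row2 -= -1·row0 → [0,0,-1]
  row2 -= 0·row1 → [0,0,-1]

L=[[1,0,0],[1,1,0],[-1,0,1]] U=[[2,-1,2],[0,1,0],[0,0,-1]]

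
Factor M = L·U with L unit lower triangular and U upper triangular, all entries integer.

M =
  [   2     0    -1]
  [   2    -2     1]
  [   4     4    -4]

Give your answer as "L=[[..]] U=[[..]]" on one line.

  R1 -= 1·R0 → [0,-2,2]
  R2 -= 2·R0 → [0,4,-2]
  R2 -= -2·R1 → [0,0,2]

L=[[1,0,0],[1,1,0],[2,-2,1]] U=[[2,0,-1],[0,-2,2],[0,0,2]]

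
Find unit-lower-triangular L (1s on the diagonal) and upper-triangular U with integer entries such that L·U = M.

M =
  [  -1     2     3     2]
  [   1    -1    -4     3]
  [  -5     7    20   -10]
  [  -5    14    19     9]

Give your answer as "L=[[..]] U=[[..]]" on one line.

L=[[1,0,0,0],[-1,1,0,0],[5,-3,1,0],[5,4,4,1]] U=[[-1,2,3,2],[0,1,-1,5],[0,0,2,-5],[0,0,0,-1]]

  R1 -= -1·R0 → [0,1,-1,5]
  R2 -= 5·R0 → [0,-3,5,-20]
  R3 -= 5·R0 → [0,4,4,-1]
  R2 -= -3·R1 → [0,0,2,-5]
  R3 -= 4·R1 → [0,0,8,-21]
  R3 -= 4·R2 → [0,0,0,-1]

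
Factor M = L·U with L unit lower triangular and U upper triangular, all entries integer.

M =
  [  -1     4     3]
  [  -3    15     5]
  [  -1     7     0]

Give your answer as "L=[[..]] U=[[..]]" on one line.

  row1 -= 3·row0 → [0,3,-4]
  row2 -= 1·row0 → [0,3,-3]
  row2 -= 1·row1 → [0,0,1]

L=[[1,0,0],[3,1,0],[1,1,1]] U=[[-1,4,3],[0,3,-4],[0,0,1]]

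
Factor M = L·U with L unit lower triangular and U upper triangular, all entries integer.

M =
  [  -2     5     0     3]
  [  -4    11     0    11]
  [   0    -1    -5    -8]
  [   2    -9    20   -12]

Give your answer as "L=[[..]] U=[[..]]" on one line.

L=[[1,0,0,0],[2,1,0,0],[0,-1,1,0],[-1,-4,-4,1]] U=[[-2,5,0,3],[0,1,0,5],[0,0,-5,-3],[0,0,0,-1]]

  R1 -= 2·R0 → [0,1,0,5]
  R2 -= 0·R0 → [0,-1,-5,-8]
  R3 -= -1·R0 → [0,-4,20,-9]
  R2 -= -1·R1 → [0,0,-5,-3]
  R3 -= -4·R1 → [0,0,20,11]
  R3 -= -4·R2 → [0,0,0,-1]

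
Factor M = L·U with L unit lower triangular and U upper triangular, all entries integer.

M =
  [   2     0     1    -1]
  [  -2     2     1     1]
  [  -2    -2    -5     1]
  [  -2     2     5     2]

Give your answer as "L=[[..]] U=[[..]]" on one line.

L=[[1,0,0,0],[-1,1,0,0],[-1,-1,1,0],[-1,1,-2,1]] U=[[2,0,1,-1],[0,2,2,0],[0,0,-2,0],[0,0,0,1]]

  r1 -= -1·r0 → [0,2,2,0]
  r2 -= -1·r0 → [0,-2,-4,0]
  r3 -= -1·r0 → [0,2,6,1]
  r2 -= -1·r1 → [0,0,-2,0]
  r3 -= 1·r1 → [0,0,4,1]
  r3 -= -2·r2 → [0,0,0,1]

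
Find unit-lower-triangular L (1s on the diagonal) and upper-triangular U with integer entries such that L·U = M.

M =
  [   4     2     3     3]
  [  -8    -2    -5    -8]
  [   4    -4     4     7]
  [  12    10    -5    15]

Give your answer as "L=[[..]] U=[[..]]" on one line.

L=[[1,0,0,0],[-2,1,0,0],[1,-3,1,0],[3,2,-4,1]] U=[[4,2,3,3],[0,2,1,-2],[0,0,4,-2],[0,0,0,2]]

  R1 -= -2·R0 → [0,2,1,-2]
  R2 -= 1·R0 → [0,-6,1,4]
  R3 -= 3·R0 → [0,4,-14,6]
  R2 -= -3·R1 → [0,0,4,-2]
  R3 -= 2·R1 → [0,0,-16,10]
  R3 -= -4·R2 → [0,0,0,2]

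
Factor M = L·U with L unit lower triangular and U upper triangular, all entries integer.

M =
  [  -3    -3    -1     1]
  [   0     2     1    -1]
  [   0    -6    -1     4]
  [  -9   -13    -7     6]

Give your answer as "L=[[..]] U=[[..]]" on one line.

L=[[1,0,0,0],[0,1,0,0],[0,-3,1,0],[3,-2,-1,1]] U=[[-3,-3,-1,1],[0,2,1,-1],[0,0,2,1],[0,0,0,2]]

  row1 -= 0·row0 → [0,2,1,-1]
  row2 -= 0·row0 → [0,-6,-1,4]
  row3 -= 3·row0 → [0,-4,-4,3]
  row2 -= -3·row1 → [0,0,2,1]
  row3 -= -2·row1 → [0,0,-2,1]
  row3 -= -1·row2 → [0,0,0,2]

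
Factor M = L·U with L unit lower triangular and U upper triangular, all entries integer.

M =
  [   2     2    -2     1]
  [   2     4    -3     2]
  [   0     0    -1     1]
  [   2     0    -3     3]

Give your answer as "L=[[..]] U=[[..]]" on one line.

L=[[1,0,0,0],[1,1,0,0],[0,0,1,0],[1,-1,2,1]] U=[[2,2,-2,1],[0,2,-1,1],[0,0,-1,1],[0,0,0,1]]

  r1 -= 1·r0 → [0,2,-1,1]
  r2 -= 0·r0 → [0,0,-1,1]
  r3 -= 1·r0 → [0,-2,-1,2]
  r2 -= 0·r1 → [0,0,-1,1]
  r3 -= -1·r1 → [0,0,-2,3]
  r3 -= 2·r2 → [0,0,0,1]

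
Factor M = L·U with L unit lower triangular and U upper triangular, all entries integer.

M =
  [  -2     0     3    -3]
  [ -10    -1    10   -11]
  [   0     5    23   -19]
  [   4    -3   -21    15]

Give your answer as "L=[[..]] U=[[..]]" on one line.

L=[[1,0,0,0],[5,1,0,0],[0,-5,1,0],[-2,3,0,1]] U=[[-2,0,3,-3],[0,-1,-5,4],[0,0,-2,1],[0,0,0,-3]]

  r1 -= 5·r0 → [0,-1,-5,4]
  r2 -= 0·r0 → [0,5,23,-19]
  r3 -= -2·r0 → [0,-3,-15,9]
  r2 -= -5·r1 → [0,0,-2,1]
  r3 -= 3·r1 → [0,0,0,-3]
  r3 -= 0·r2 → [0,0,0,-3]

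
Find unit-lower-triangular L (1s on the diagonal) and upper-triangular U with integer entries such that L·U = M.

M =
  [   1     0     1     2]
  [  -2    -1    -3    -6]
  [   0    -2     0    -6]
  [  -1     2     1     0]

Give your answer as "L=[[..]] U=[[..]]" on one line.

L=[[1,0,0,0],[-2,1,0,0],[0,2,1,0],[-1,-2,0,1]] U=[[1,0,1,2],[0,-1,-1,-2],[0,0,2,-2],[0,0,0,-2]]

  R1 -= -2·R0 → [0,-1,-1,-2]
  R2 -= 0·R0 → [0,-2,0,-6]
  R3 -= -1·R0 → [0,2,2,2]
  R2 -= 2·R1 → [0,0,2,-2]
  R3 -= -2·R1 → [0,0,0,-2]
  R3 -= 0·R2 → [0,0,0,-2]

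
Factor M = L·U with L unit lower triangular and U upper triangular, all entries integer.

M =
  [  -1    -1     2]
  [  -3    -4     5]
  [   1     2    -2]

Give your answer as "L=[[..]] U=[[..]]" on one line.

L=[[1,0,0],[3,1,0],[-1,-1,1]] U=[[-1,-1,2],[0,-1,-1],[0,0,-1]]

  r1 -= 3·r0 → [0,-1,-1]
  r2 -= -1·r0 → [0,1,0]
  r2 -= -1·r1 → [0,0,-1]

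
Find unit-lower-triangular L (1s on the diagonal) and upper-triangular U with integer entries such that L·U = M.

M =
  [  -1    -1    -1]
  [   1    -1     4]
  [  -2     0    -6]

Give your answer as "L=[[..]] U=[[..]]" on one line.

  R1 -= -1·R0 → [0,-2,3]
  R2 -= 2·R0 → [0,2,-4]
  R2 -= -1·R1 → [0,0,-1]

L=[[1,0,0],[-1,1,0],[2,-1,1]] U=[[-1,-1,-1],[0,-2,3],[0,0,-1]]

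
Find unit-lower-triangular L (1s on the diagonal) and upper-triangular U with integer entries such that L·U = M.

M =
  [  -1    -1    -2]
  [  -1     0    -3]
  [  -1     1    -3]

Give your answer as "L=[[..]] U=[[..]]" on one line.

  R1 -= 1·R0 → [0,1,-1]
  R2 -= 1·R0 → [0,2,-1]
  R2 -= 2·R1 → [0,0,1]

L=[[1,0,0],[1,1,0],[1,2,1]] U=[[-1,-1,-2],[0,1,-1],[0,0,1]]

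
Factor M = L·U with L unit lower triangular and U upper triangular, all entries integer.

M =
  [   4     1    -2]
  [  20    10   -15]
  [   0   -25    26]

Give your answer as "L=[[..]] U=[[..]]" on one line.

L=[[1,0,0],[5,1,0],[0,-5,1]] U=[[4,1,-2],[0,5,-5],[0,0,1]]

  r1 -= 5·r0 → [0,5,-5]
  r2 -= 0·r0 → [0,-25,26]
  r2 -= -5·r1 → [0,0,1]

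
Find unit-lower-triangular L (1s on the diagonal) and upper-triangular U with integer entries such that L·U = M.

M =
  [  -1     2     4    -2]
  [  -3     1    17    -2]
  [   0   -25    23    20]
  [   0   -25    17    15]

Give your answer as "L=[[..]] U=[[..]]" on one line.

  r1 -= 3·r0 → [0,-5,5,4]
  r2 -= 0·r0 → [0,-25,23,20]
  r3 -= 0·r0 → [0,-25,17,15]
  r2 -= 5·r1 → [0,0,-2,0]
  r3 -= 5·r1 → [0,0,-8,-5]
  r3 -= 4·r2 → [0,0,0,-5]

L=[[1,0,0,0],[3,1,0,0],[0,5,1,0],[0,5,4,1]] U=[[-1,2,4,-2],[0,-5,5,4],[0,0,-2,0],[0,0,0,-5]]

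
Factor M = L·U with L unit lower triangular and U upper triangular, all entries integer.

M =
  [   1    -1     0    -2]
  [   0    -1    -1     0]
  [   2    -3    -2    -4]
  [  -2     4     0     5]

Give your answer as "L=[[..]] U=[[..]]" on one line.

  R1 -= 0·R0 → [0,-1,-1,0]
  R2 -= 2·R0 → [0,-1,-2,0]
  R3 -= -2·R0 → [0,2,0,1]
  R2 -= 1·R1 → [0,0,-1,0]
  R3 -= -2·R1 → [0,0,-2,1]
  R3 -= 2·R2 → [0,0,0,1]

L=[[1,0,0,0],[0,1,0,0],[2,1,1,0],[-2,-2,2,1]] U=[[1,-1,0,-2],[0,-1,-1,0],[0,0,-1,0],[0,0,0,1]]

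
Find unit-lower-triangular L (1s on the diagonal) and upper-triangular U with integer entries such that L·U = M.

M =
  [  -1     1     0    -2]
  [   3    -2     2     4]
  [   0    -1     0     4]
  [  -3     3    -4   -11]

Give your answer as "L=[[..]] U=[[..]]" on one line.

L=[[1,0,0,0],[-3,1,0,0],[0,-1,1,0],[3,0,-2,1]] U=[[-1,1,0,-2],[0,1,2,-2],[0,0,2,2],[0,0,0,-1]]

  r1 -= -3·r0 → [0,1,2,-2]
  r2 -= 0·r0 → [0,-1,0,4]
  r3 -= 3·r0 → [0,0,-4,-5]
  r2 -= -1·r1 → [0,0,2,2]
  r3 -= 0·r1 → [0,0,-4,-5]
  r3 -= -2·r2 → [0,0,0,-1]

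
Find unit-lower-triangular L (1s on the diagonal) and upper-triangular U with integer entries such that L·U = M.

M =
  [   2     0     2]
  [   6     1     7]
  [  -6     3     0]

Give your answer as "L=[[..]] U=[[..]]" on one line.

L=[[1,0,0],[3,1,0],[-3,3,1]] U=[[2,0,2],[0,1,1],[0,0,3]]

  R1 -= 3·R0 → [0,1,1]
  R2 -= -3·R0 → [0,3,6]
  R2 -= 3·R1 → [0,0,3]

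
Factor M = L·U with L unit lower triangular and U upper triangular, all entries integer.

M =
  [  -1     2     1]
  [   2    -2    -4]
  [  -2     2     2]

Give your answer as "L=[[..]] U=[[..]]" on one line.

L=[[1,0,0],[-2,1,0],[2,-1,1]] U=[[-1,2,1],[0,2,-2],[0,0,-2]]

  r1 -= -2·r0 → [0,2,-2]
  r2 -= 2·r0 → [0,-2,0]
  r2 -= -1·r1 → [0,0,-2]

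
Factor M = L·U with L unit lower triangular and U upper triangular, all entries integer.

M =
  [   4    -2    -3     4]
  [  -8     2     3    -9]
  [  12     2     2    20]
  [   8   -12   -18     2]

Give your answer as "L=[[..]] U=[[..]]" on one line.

L=[[1,0,0,0],[-2,1,0,0],[3,-4,1,0],[2,4,0,1]] U=[[4,-2,-3,4],[0,-2,-3,-1],[0,0,-1,4],[0,0,0,-2]]

  row1 -= -2·row0 → [0,-2,-3,-1]
  row2 -= 3·row0 → [0,8,11,8]
  row3 -= 2·row0 → [0,-8,-12,-6]
  row2 -= -4·row1 → [0,0,-1,4]
  row3 -= 4·row1 → [0,0,0,-2]
  row3 -= 0·row2 → [0,0,0,-2]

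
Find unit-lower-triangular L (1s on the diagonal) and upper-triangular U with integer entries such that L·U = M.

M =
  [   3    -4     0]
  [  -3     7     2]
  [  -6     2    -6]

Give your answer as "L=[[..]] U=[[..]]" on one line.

L=[[1,0,0],[-1,1,0],[-2,-2,1]] U=[[3,-4,0],[0,3,2],[0,0,-2]]

  row1 -= -1·row0 → [0,3,2]
  row2 -= -2·row0 → [0,-6,-6]
  row2 -= -2·row1 → [0,0,-2]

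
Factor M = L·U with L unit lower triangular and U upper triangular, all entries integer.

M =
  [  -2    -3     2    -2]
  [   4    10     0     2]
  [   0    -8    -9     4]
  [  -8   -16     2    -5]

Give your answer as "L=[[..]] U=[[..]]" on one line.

L=[[1,0,0,0],[-2,1,0,0],[0,-2,1,0],[4,-1,2,1]] U=[[-2,-3,2,-2],[0,4,4,-2],[0,0,-1,0],[0,0,0,1]]

  row1 -= -2·row0 → [0,4,4,-2]
  row2 -= 0·row0 → [0,-8,-9,4]
  row3 -= 4·row0 → [0,-4,-6,3]
  row2 -= -2·row1 → [0,0,-1,0]
  row3 -= -1·row1 → [0,0,-2,1]
  row3 -= 2·row2 → [0,0,0,1]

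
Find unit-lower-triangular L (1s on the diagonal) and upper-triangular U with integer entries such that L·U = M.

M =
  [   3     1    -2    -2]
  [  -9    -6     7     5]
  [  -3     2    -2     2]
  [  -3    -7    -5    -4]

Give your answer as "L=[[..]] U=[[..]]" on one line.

L=[[1,0,0,0],[-3,1,0,0],[-1,-1,1,0],[-1,2,3,1]] U=[[3,1,-2,-2],[0,-3,1,-1],[0,0,-3,-1],[0,0,0,-1]]

  R1 -= -3·R0 → [0,-3,1,-1]
  R2 -= -1·R0 → [0,3,-4,0]
  R3 -= -1·R0 → [0,-6,-7,-6]
  R2 -= -1·R1 → [0,0,-3,-1]
  R3 -= 2·R1 → [0,0,-9,-4]
  R3 -= 3·R2 → [0,0,0,-1]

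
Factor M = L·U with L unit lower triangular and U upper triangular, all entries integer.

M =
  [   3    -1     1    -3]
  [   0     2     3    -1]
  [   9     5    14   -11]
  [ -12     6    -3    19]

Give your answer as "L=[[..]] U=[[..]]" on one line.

  row1 -= 0·row0 → [0,2,3,-1]
  row2 -= 3·row0 → [0,8,11,-2]
  row3 -= -4·row0 → [0,2,1,7]
  row2 -= 4·row1 → [0,0,-1,2]
  row3 -= 1·row1 → [0,0,-2,8]
  row3 -= 2·row2 → [0,0,0,4]

L=[[1,0,0,0],[0,1,0,0],[3,4,1,0],[-4,1,2,1]] U=[[3,-1,1,-3],[0,2,3,-1],[0,0,-1,2],[0,0,0,4]]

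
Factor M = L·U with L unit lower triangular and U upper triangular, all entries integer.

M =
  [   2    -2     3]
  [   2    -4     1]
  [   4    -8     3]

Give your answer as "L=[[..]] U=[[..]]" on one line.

L=[[1,0,0],[1,1,0],[2,2,1]] U=[[2,-2,3],[0,-2,-2],[0,0,1]]

  row1 -= 1·row0 → [0,-2,-2]
  row2 -= 2·row0 → [0,-4,-3]
  row2 -= 2·row1 → [0,0,1]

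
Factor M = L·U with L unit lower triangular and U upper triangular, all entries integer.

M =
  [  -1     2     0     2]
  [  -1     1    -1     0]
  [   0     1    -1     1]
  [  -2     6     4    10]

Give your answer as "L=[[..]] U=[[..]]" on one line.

L=[[1,0,0,0],[1,1,0,0],[0,-1,1,0],[2,-2,-1,1]] U=[[-1,2,0,2],[0,-1,-1,-2],[0,0,-2,-1],[0,0,0,1]]

  R1 -= 1·R0 → [0,-1,-1,-2]
  R2 -= 0·R0 → [0,1,-1,1]
  R3 -= 2·R0 → [0,2,4,6]
  R2 -= -1·R1 → [0,0,-2,-1]
  R3 -= -2·R1 → [0,0,2,2]
  R3 -= -1·R2 → [0,0,0,1]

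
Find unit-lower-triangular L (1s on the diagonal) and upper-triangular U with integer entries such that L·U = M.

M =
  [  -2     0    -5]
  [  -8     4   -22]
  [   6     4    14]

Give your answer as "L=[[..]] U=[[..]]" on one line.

L=[[1,0,0],[4,1,0],[-3,1,1]] U=[[-2,0,-5],[0,4,-2],[0,0,1]]

  row1 -= 4·row0 → [0,4,-2]
  row2 -= -3·row0 → [0,4,-1]
  row2 -= 1·row1 → [0,0,1]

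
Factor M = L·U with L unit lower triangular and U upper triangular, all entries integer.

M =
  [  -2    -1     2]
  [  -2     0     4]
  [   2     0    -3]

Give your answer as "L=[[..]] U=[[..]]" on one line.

  r1 -= 1·r0 → [0,1,2]
  r2 -= -1·r0 → [0,-1,-1]
  r2 -= -1·r1 → [0,0,1]

L=[[1,0,0],[1,1,0],[-1,-1,1]] U=[[-2,-1,2],[0,1,2],[0,0,1]]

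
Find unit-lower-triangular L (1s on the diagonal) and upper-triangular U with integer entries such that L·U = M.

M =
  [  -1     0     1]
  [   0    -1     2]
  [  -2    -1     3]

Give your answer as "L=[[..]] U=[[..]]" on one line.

L=[[1,0,0],[0,1,0],[2,1,1]] U=[[-1,0,1],[0,-1,2],[0,0,-1]]

  R1 -= 0·R0 → [0,-1,2]
  R2 -= 2·R0 → [0,-1,1]
  R2 -= 1·R1 → [0,0,-1]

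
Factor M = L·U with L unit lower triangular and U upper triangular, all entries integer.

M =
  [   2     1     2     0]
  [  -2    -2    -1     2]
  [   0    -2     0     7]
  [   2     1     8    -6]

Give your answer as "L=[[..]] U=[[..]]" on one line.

  r1 -= -1·r0 → [0,-1,1,2]
  r2 -= 0·r0 → [0,-2,0,7]
  r3 -= 1·r0 → [0,0,6,-6]
  r2 -= 2·r1 → [0,0,-2,3]
  r3 -= 0·r1 → [0,0,6,-6]
  r3 -= -3·r2 → [0,0,0,3]

L=[[1,0,0,0],[-1,1,0,0],[0,2,1,0],[1,0,-3,1]] U=[[2,1,2,0],[0,-1,1,2],[0,0,-2,3],[0,0,0,3]]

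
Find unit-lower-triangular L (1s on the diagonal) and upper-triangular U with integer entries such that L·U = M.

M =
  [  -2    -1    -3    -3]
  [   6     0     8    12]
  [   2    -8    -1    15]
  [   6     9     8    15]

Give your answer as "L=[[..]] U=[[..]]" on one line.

  R1 -= -3·R0 → [0,-3,-1,3]
  R2 -= -1·R0 → [0,-9,-4,12]
  R3 -= -3·R0 → [0,6,-1,6]
  R2 -= 3·R1 → [0,0,-1,3]
  R3 -= -2·R1 → [0,0,-3,12]
  R3 -= 3·R2 → [0,0,0,3]

L=[[1,0,0,0],[-3,1,0,0],[-1,3,1,0],[-3,-2,3,1]] U=[[-2,-1,-3,-3],[0,-3,-1,3],[0,0,-1,3],[0,0,0,3]]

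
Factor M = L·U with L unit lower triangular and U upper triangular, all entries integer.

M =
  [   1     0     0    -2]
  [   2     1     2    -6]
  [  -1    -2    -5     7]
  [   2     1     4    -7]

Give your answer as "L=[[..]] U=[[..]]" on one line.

L=[[1,0,0,0],[2,1,0,0],[-1,-2,1,0],[2,1,-2,1]] U=[[1,0,0,-2],[0,1,2,-2],[0,0,-1,1],[0,0,0,1]]

  row1 -= 2·row0 → [0,1,2,-2]
  row2 -= -1·row0 → [0,-2,-5,5]
  row3 -= 2·row0 → [0,1,4,-3]
  row2 -= -2·row1 → [0,0,-1,1]
  row3 -= 1·row1 → [0,0,2,-1]
  row3 -= -2·row2 → [0,0,0,1]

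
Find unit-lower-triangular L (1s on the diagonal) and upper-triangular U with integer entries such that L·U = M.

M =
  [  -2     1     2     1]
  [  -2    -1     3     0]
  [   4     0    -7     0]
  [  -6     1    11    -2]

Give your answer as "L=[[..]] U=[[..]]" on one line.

L=[[1,0,0,0],[1,1,0,0],[-2,-1,1,0],[3,1,-2,1]] U=[[-2,1,2,1],[0,-2,1,-1],[0,0,-2,1],[0,0,0,-2]]

  r1 -= 1·r0 → [0,-2,1,-1]
  r2 -= -2·r0 → [0,2,-3,2]
  r3 -= 3·r0 → [0,-2,5,-5]
  r2 -= -1·r1 → [0,0,-2,1]
  r3 -= 1·r1 → [0,0,4,-4]
  r3 -= -2·r2 → [0,0,0,-2]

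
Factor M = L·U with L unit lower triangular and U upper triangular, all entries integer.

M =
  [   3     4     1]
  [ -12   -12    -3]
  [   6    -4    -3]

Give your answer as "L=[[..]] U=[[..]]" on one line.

L=[[1,0,0],[-4,1,0],[2,-3,1]] U=[[3,4,1],[0,4,1],[0,0,-2]]

  R1 -= -4·R0 → [0,4,1]
  R2 -= 2·R0 → [0,-12,-5]
  R2 -= -3·R1 → [0,0,-2]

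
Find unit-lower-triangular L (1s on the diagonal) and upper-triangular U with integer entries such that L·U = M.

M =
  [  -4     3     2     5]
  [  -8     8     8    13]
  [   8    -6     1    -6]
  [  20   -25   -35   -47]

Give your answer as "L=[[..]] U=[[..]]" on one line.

L=[[1,0,0,0],[2,1,0,0],[-2,0,1,0],[-5,-5,-1,1]] U=[[-4,3,2,5],[0,2,4,3],[0,0,5,4],[0,0,0,-3]]

  r1 -= 2·r0 → [0,2,4,3]
  r2 -= -2·r0 → [0,0,5,4]
  r3 -= -5·r0 → [0,-10,-25,-22]
  r2 -= 0·r1 → [0,0,5,4]
  r3 -= -5·r1 → [0,0,-5,-7]
  r3 -= -1·r2 → [0,0,0,-3]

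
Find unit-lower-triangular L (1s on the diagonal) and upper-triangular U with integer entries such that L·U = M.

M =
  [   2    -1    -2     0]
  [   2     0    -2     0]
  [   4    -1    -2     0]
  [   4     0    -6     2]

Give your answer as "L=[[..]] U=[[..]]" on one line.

L=[[1,0,0,0],[1,1,0,0],[2,1,1,0],[2,2,-1,1]] U=[[2,-1,-2,0],[0,1,0,0],[0,0,2,0],[0,0,0,2]]

  row1 -= 1·row0 → [0,1,0,0]
  row2 -= 2·row0 → [0,1,2,0]
  row3 -= 2·row0 → [0,2,-2,2]
  row2 -= 1·row1 → [0,0,2,0]
  row3 -= 2·row1 → [0,0,-2,2]
  row3 -= -1·row2 → [0,0,0,2]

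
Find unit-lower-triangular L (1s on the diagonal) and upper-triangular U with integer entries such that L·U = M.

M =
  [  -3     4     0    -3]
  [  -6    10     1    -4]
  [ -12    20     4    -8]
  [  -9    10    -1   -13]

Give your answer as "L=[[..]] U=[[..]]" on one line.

  R1 -= 2·R0 → [0,2,1,2]
  R2 -= 4·R0 → [0,4,4,4]
  R3 -= 3·R0 → [0,-2,-1,-4]
  R2 -= 2·R1 → [0,0,2,0]
  R3 -= -1·R1 → [0,0,0,-2]
  R3 -= 0·R2 → [0,0,0,-2]

L=[[1,0,0,0],[2,1,0,0],[4,2,1,0],[3,-1,0,1]] U=[[-3,4,0,-3],[0,2,1,2],[0,0,2,0],[0,0,0,-2]]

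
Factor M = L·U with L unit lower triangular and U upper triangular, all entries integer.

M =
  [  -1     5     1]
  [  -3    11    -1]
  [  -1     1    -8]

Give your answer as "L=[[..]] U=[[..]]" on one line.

  row1 -= 3·row0 → [0,-4,-4]
  row2 -= 1·row0 → [0,-4,-9]
  row2 -= 1·row1 → [0,0,-5]

L=[[1,0,0],[3,1,0],[1,1,1]] U=[[-1,5,1],[0,-4,-4],[0,0,-5]]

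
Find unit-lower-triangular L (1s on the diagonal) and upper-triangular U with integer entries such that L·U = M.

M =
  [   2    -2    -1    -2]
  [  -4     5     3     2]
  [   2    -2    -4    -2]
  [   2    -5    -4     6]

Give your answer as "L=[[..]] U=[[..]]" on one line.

  r1 -= -2·r0 → [0,1,1,-2]
  r2 -= 1·r0 → [0,0,-3,0]
  r3 -= 1·r0 → [0,-3,-3,8]
  r2 -= 0·r1 → [0,0,-3,0]
  r3 -= -3·r1 → [0,0,0,2]
  r3 -= 0·r2 → [0,0,0,2]

L=[[1,0,0,0],[-2,1,0,0],[1,0,1,0],[1,-3,0,1]] U=[[2,-2,-1,-2],[0,1,1,-2],[0,0,-3,0],[0,0,0,2]]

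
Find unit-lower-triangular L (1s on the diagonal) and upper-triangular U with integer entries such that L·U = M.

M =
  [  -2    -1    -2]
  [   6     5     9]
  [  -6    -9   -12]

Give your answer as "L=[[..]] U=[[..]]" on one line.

L=[[1,0,0],[-3,1,0],[3,-3,1]] U=[[-2,-1,-2],[0,2,3],[0,0,3]]

  R1 -= -3·R0 → [0,2,3]
  R2 -= 3·R0 → [0,-6,-6]
  R2 -= -3·R1 → [0,0,3]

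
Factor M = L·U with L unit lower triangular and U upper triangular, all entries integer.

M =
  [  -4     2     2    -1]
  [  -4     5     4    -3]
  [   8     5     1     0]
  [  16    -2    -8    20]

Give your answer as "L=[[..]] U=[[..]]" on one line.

L=[[1,0,0,0],[1,1,0,0],[-2,3,1,0],[-4,2,4,1]] U=[[-4,2,2,-1],[0,3,2,-2],[0,0,-1,4],[0,0,0,4]]

  R1 -= 1·R0 → [0,3,2,-2]
  R2 -= -2·R0 → [0,9,5,-2]
  R3 -= -4·R0 → [0,6,0,16]
  R2 -= 3·R1 → [0,0,-1,4]
  R3 -= 2·R1 → [0,0,-4,20]
  R3 -= 4·R2 → [0,0,0,4]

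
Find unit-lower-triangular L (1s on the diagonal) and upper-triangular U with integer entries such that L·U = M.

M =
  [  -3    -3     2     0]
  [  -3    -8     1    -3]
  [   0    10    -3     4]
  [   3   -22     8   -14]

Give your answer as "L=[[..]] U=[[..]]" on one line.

L=[[1,0,0,0],[1,1,0,0],[0,-2,1,0],[-1,5,-3,1]] U=[[-3,-3,2,0],[0,-5,-1,-3],[0,0,-5,-2],[0,0,0,-5]]

  row1 -= 1·row0 → [0,-5,-1,-3]
  row2 -= 0·row0 → [0,10,-3,4]
  row3 -= -1·row0 → [0,-25,10,-14]
  row2 -= -2·row1 → [0,0,-5,-2]
  row3 -= 5·row1 → [0,0,15,1]
  row3 -= -3·row2 → [0,0,0,-5]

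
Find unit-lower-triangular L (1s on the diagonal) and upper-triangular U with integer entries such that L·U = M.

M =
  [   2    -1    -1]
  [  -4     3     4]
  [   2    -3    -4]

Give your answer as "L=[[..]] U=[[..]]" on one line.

L=[[1,0,0],[-2,1,0],[1,-2,1]] U=[[2,-1,-1],[0,1,2],[0,0,1]]

  R1 -= -2·R0 → [0,1,2]
  R2 -= 1·R0 → [0,-2,-3]
  R2 -= -2·R1 → [0,0,1]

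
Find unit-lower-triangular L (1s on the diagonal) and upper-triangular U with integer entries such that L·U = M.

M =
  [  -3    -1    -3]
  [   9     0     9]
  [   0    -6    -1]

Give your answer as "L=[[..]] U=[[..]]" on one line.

L=[[1,0,0],[-3,1,0],[0,2,1]] U=[[-3,-1,-3],[0,-3,0],[0,0,-1]]

  R1 -= -3·R0 → [0,-3,0]
  R2 -= 0·R0 → [0,-6,-1]
  R2 -= 2·R1 → [0,0,-1]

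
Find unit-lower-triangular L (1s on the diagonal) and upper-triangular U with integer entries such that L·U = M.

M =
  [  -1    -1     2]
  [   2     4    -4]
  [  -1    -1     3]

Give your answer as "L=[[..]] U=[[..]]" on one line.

  row1 -= -2·row0 → [0,2,0]
  row2 -= 1·row0 → [0,0,1]
  row2 -= 0·row1 → [0,0,1]

L=[[1,0,0],[-2,1,0],[1,0,1]] U=[[-1,-1,2],[0,2,0],[0,0,1]]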